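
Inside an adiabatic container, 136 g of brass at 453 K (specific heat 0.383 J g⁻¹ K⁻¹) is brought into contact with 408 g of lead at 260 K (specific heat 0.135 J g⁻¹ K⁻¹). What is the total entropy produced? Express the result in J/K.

ΔS_total = 4.1 J/K

Energy balance: T_f = (m₁c₁T₁ + m₂c₂T₂)/(m₁c₁ + m₂c₂) = 353.81 K.
ΔS₁ = m₁c₁ ln(T_f/T₁) = 52.088 × ln(353.81/453) = -12.87 J/K.
ΔS₂ = m₂c₂ ln(T_f/T₂) = 55.08 × ln(353.81/260) = 16.97 J/K.
ΔS_total = -12.87 + 16.97 = 4.1 J/K.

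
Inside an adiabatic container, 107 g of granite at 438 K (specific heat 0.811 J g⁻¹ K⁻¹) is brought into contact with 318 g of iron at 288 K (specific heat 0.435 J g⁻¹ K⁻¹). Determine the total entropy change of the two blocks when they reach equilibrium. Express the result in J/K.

ΔS_total = 4.81 J/K

Energy balance: T_f = (m₁c₁T₁ + m₂c₂T₂)/(m₁c₁ + m₂c₂) = 345.82 K.
ΔS₁ = m₁c₁ ln(T_f/T₁) = 86.777 × ln(345.82/438) = -20.5 J/K.
ΔS₂ = m₂c₂ ln(T_f/T₂) = 138.33 × ln(345.82/288) = 25.31 J/K.
ΔS_total = -20.5 + 25.31 = 4.81 J/K.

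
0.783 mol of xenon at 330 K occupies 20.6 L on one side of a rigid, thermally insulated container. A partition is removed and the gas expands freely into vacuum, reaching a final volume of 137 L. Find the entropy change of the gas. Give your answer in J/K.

For an ideal gas in free expansion Q = 0 and W = 0, so T is unchanged.
Entropy is a state function; using a reversible isothermal path, ΔS_gas = nR ln(V₂/V₁) = 0.783 × 8.314 × ln(137/20.6) = 12.3 J/K.

ΔS_gas = 12.3 J/K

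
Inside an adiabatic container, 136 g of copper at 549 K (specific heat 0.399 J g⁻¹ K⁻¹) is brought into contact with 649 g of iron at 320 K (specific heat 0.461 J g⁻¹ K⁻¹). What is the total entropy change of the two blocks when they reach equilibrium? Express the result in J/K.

ΔS_total = 7.55 J/K

Energy balance: T_f = (m₁c₁T₁ + m₂c₂T₂)/(m₁c₁ + m₂c₂) = 355.16 K.
ΔS₁ = m₁c₁ ln(T_f/T₁) = 54.264 × ln(355.16/549) = -23.634 J/K.
ΔS₂ = m₂c₂ ln(T_f/T₂) = 299.189 × ln(355.16/320) = 31.187 J/K.
ΔS_total = -23.634 + 31.187 = 7.55 J/K.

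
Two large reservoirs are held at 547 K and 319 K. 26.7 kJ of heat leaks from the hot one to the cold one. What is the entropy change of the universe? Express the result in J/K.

ΔS_hot = −Q/T_H = −26700/547 = -48.81 J/K and ΔS_cold = +Q/T_C = 26700/319 = 83.7 J/K.
ΔS_total = -48.81 + 83.7 = 34.9 J/K, positive as the second law requires.

ΔS_total = 34.9 J/K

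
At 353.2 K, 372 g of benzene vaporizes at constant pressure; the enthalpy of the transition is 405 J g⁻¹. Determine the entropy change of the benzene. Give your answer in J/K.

Heat absorbed by the substance: Q = mL = 372 × 405 = 150660 J.
At constant T, ΔS = Q_rev/T = 150660 / 353.2 = 427 J/K.

ΔS = 427 J/K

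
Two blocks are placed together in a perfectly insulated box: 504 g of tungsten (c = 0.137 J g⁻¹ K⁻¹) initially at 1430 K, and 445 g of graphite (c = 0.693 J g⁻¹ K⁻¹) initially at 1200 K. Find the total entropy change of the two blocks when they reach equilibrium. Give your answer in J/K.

Energy balance: T_f = (m₁c₁T₁ + m₂c₂T₂)/(m₁c₁ + m₂c₂) = 1242.1 K.
ΔS₁ = m₁c₁ ln(T_f/T₁) = 69.048 × ln(1242.1/1430) = -9.7282 J/K.
ΔS₂ = m₂c₂ ln(T_f/T₂) = 308.385 × ln(1242.1/1200) = 10.628 J/K.
ΔS_total = -9.7282 + 10.628 = 0.9 J/K.

ΔS_total = 0.9 J/K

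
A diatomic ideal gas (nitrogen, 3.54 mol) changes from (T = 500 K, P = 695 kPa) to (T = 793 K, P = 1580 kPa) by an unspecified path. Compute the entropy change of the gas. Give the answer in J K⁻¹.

ΔS = 23.3 J/K

ΔS = nC_p ln(T₂/T₁) − nR ln(P₂/P₁), with C_p = 7R/2 = 29.1 J mol⁻¹ K⁻¹ for a diatomic ideal gas.
ΔS = 3.54 × [29.1 × ln(793/500) − 8.314 × ln(1580/695)] = 23.3 J/K.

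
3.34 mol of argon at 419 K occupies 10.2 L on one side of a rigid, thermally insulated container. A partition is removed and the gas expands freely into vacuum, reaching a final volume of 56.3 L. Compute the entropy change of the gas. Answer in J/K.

No heat is exchanged and no work is done, so the ideal-gas temperature stays constant.
Entropy is a state function; using a reversible isothermal path, ΔS_gas = nR ln(V₂/V₁) = 3.34 × 8.314 × ln(56.3/10.2) = 47.4 J/K.

ΔS_gas = 47.4 J/K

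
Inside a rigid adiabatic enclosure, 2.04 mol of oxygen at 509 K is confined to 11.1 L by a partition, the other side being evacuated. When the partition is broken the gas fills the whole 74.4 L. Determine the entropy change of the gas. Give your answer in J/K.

ΔS_gas = 32.3 J/K

No heat is exchanged and no work is done, so the ideal-gas temperature stays constant.
Entropy is a state function; using a reversible isothermal path, ΔS_gas = nR ln(V₂/V₁) = 2.04 × 8.314 × ln(74.4/11.1) = 32.3 J/K.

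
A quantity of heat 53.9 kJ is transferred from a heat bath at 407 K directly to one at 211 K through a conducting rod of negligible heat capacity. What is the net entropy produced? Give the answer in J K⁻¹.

ΔS_hot = −Q/T_H = −53900/407 = -132.4 J/K and ΔS_cold = +Q/T_C = 53900/211 = 255.5 J/K.
ΔS_total = -132.4 + 255.5 = 123 J/K, positive as the second law requires.

ΔS_total = 123 J/K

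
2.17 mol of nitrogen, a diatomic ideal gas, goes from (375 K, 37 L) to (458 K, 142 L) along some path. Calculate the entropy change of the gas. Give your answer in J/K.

ΔS = 33.3 J/K

Entropy is a state function: ΔS = nC_V ln(T₂/T₁) + nR ln(V₂/V₁), with C_V = 5R/2 = 20.79 J mol⁻¹ K⁻¹ for a diatomic ideal gas.
ΔS = 2.17 × [20.79 × ln(458/375) + 8.314 × ln(142/37)] = 33.3 J/K.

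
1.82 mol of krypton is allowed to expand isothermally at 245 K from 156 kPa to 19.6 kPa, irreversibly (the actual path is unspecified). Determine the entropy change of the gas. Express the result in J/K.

ΔS_gas = 31.4 J/K

Entropy is a state function, so ΔS_gas depends only on the end states.
For an isothermal ideal gas ΔS_gas = nR ln(P₁/P₂) = 1.82 × 8.314 × ln(156/19.6) = 31.4 J/K.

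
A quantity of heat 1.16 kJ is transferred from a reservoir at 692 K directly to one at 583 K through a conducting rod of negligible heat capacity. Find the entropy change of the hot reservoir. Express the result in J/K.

ΔS_hot = -1.68 J/K

The hot reservoir loses heat Q, so ΔS_hot = −Q/T_H = −1160/692 = -1.68 J/K.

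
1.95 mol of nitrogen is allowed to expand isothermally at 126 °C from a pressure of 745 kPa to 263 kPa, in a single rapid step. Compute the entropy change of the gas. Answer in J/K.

ΔS_gas = 16.9 J/K

Entropy is a state function, so ΔS_gas depends only on the end states.
For an isothermal ideal gas ΔS_gas = nR ln(P₁/P₂) = 1.95 × 8.314 × ln(745/263) = 16.9 J/K.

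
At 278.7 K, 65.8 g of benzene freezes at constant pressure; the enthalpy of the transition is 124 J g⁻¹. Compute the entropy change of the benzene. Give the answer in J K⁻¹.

Heat released by the substance: Q = −mL = −65.8 × 124 = −8159.2 J.
At constant T, ΔS = Q_rev/T = −8159.2 / 278.7 = -29.3 J/K.

ΔS = -29.3 J/K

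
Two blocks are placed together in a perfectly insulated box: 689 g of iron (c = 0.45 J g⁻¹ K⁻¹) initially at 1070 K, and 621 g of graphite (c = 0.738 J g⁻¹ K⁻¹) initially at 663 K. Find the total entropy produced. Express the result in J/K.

Energy balance: T_f = (m₁c₁T₁ + m₂c₂T₂)/(m₁c₁ + m₂c₂) = 827.24 K.
ΔS₁ = m₁c₁ ln(T_f/T₁) = 310.05 × ln(827.24/1070) = -79.78 J/K.
ΔS₂ = m₂c₂ ln(T_f/T₂) = 458.298 × ln(827.24/663) = 101.4 J/K.
ΔS_total = -79.78 + 101.4 = 21.6 J/K.

ΔS_total = 21.6 J/K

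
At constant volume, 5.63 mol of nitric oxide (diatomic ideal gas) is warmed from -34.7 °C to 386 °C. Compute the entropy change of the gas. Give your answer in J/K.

In kelvin: T₁ = 238.45 K, T₂ = 659.15 K. At constant volume, ΔS = nC_V ln(T₂/T₁) with C_V = 5R/2 = 20.79 J mol⁻¹ K⁻¹.
ΔS = 5.63 × 20.79 × ln(659.15/238.45) = 119 J/K.

ΔS = 119 J/K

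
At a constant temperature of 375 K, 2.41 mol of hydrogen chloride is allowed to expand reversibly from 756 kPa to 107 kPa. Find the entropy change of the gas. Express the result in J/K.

For an isothermal ideal gas ΔS_gas = nR ln(P₁/P₂) = 2.41 × 8.314 × ln(756/107) = 39.2 J/K.

ΔS_gas = 39.2 J/K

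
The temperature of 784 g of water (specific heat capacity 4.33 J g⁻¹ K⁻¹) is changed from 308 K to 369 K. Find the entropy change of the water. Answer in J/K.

ΔS = 613 J/K

ΔS = ∫dQ_rev/T = m c ln(T₂/T₁) = 784 × 4.33 × ln(369/308) = 613 J/K.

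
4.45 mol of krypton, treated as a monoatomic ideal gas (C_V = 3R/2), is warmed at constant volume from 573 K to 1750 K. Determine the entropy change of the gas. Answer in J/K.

ΔS = 62 J/K

At constant volume, ΔS = nC_V ln(T₂/T₁) with C_V = 3R/2 = 12.47 J mol⁻¹ K⁻¹.
ΔS = 4.45 × 12.47 × ln(1750/573) = 62 J/K.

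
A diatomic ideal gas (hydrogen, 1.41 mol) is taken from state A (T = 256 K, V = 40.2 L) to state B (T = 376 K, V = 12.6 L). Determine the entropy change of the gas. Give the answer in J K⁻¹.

Entropy is a state function: ΔS = nC_V ln(T₂/T₁) + nR ln(V₂/V₁), with C_V = 5R/2 = 20.79 J mol⁻¹ K⁻¹ for a diatomic ideal gas.
ΔS = 1.41 × [20.79 × ln(376/256) + 8.314 × ln(12.6/40.2)] = -2.33 J/K.

ΔS = -2.33 J/K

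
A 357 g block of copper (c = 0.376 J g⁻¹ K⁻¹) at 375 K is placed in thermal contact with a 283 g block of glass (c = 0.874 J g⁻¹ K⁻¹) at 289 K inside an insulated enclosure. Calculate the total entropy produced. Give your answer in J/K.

ΔS_total = 3.02 J/K

Energy balance: T_f = (m₁c₁T₁ + m₂c₂T₂)/(m₁c₁ + m₂c₂) = 319.25 K.
ΔS₁ = m₁c₁ ln(T_f/T₁) = 134.232 × ln(319.25/375) = -21.603 J/K.
ΔS₂ = m₂c₂ ln(T_f/T₂) = 247.342 × ln(319.25/289) = 24.625 J/K.
ΔS_total = -21.603 + 24.625 = 3.02 J/K.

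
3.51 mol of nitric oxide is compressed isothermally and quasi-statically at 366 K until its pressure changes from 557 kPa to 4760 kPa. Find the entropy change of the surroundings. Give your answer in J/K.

For an isothermal ideal gas ΔS_gas = nR ln(P₁/P₂) = 3.51 × 8.314 × ln(557/4760) = -62.6 J/K.
The process is reversible, so ΔS_surr = −ΔS_gas = 62.6 J/K and ΔS_universe = 0.

ΔS_surr = 62.6 J/K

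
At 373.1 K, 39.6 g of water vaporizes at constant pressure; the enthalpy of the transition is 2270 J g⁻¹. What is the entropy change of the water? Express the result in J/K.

Heat absorbed by the substance: Q = mL = 39.6 × 2270 = 89892 J.
At constant T, ΔS = Q_rev/T = 89892 / 373.1 = 241 J/K.

ΔS = 241 J/K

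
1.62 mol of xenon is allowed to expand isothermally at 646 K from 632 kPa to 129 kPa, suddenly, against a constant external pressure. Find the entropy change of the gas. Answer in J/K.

ΔS_gas = 21.4 J/K

Entropy is a state function, so ΔS_gas depends only on the end states.
For an isothermal ideal gas ΔS_gas = nR ln(P₁/P₂) = 1.62 × 8.314 × ln(632/129) = 21.4 J/K.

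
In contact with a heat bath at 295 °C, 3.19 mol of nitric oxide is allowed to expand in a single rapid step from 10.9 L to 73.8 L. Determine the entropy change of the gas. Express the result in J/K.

ΔS_gas = 50.7 J/K

Entropy is a state function, so ΔS_gas depends only on the end states.
For an isothermal ideal gas ΔS_gas = nR ln(V₂/V₁) = 3.19 × 8.314 × ln(73.8/10.9) = 50.7 J/K.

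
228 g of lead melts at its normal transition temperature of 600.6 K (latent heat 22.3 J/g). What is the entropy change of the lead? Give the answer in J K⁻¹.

ΔS = 8.47 J/K

Heat absorbed by the substance: Q = mL = 228 × 22.3 = 5084.4 J.
At constant T, ΔS = Q_rev/T = 5084.4 / 600.6 = 8.47 J/K.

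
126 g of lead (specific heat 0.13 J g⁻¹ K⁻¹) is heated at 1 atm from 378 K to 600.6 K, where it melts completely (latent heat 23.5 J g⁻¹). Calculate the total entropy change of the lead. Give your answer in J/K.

Warming step: ΔS₁ = m c ln(T_tr/T_i) = 126 × 0.13 × ln(600.6/378) = 7.585 J/K.
Phase change: ΔS₂ = +mL/T_tr = 126 × 23.5 / 600.6 = 4.93 J/K.
ΔS_total = (7.585) + (4.93) = 12.5 J/K.

ΔS = 12.5 J/K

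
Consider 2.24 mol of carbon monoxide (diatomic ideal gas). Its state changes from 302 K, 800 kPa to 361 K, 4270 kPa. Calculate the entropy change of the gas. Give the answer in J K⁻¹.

ΔS = -19.6 J/K

ΔS = nC_p ln(T₂/T₁) − nR ln(P₂/P₁), with C_p = 7R/2 = 29.1 J mol⁻¹ K⁻¹ for a diatomic ideal gas.
ΔS = 2.24 × [29.1 × ln(361/302) − 8.314 × ln(4270/800)] = -19.6 J/K.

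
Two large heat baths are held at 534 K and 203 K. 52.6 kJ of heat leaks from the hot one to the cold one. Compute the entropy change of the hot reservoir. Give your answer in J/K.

The hot reservoir loses heat Q, so ΔS_hot = −Q/T_H = −52600/534 = -98.5 J/K.

ΔS_hot = -98.5 J/K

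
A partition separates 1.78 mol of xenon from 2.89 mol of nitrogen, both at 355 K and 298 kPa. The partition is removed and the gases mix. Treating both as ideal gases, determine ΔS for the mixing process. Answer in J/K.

Mole fractions: x_A = 1.78/4.67 = 0.381, x_B = 0.619.
ΔS_mix = −R(n_A ln x_A + n_B ln x_B) = −8.314 × (1.78 ln 0.381 + 2.89 ln 0.619) = 25.8 J/K.

ΔS_mix = 25.8 J/K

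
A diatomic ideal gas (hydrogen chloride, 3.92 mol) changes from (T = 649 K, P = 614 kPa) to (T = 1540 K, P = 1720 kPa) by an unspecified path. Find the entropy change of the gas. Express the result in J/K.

ΔS = 65 J/K

ΔS = nC_p ln(T₂/T₁) − nR ln(P₂/P₁), with C_p = 7R/2 = 29.1 J mol⁻¹ K⁻¹ for a diatomic ideal gas.
ΔS = 3.92 × [29.1 × ln(1540/649) − 8.314 × ln(1720/614)] = 65 J/K.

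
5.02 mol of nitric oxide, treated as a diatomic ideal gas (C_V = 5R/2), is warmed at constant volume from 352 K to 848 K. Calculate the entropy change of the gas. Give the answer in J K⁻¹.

ΔS = 91.7 J/K

At constant volume, ΔS = nC_V ln(T₂/T₁) with C_V = 5R/2 = 20.79 J mol⁻¹ K⁻¹.
ΔS = 5.02 × 20.79 × ln(848/352) = 91.7 J/K.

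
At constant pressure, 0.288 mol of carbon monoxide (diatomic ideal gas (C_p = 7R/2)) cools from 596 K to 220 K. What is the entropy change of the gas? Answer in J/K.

ΔS = -8.35 J/K

At constant pressure, ΔS = nC_p ln(T₂/T₁) with C_p = 7R/2 = 29.1 J mol⁻¹ K⁻¹.
ΔS = 0.288 × 29.1 × ln(220/596) = -8.35 J/K.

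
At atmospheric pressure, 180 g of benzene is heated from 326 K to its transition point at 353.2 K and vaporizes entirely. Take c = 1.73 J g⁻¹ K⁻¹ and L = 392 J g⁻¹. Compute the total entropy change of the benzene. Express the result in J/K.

Warming step: ΔS₁ = m c ln(T_tr/T_i) = 180 × 1.73 × ln(353.2/326) = 24.95 J/K.
Phase change: ΔS₂ = +mL/T_tr = 180 × 392 / 353.2 = 199.8 J/K.
ΔS_total = (24.95) + (199.8) = 225 J/K.

ΔS = 225 J/K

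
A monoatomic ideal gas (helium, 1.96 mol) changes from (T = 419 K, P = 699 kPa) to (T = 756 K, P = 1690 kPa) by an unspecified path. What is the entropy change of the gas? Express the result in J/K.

ΔS = nC_p ln(T₂/T₁) − nR ln(P₂/P₁), with C_p = 5R/2 = 20.79 J mol⁻¹ K⁻¹ for a monoatomic ideal gas.
ΔS = 1.96 × [20.79 × ln(756/419) − 8.314 × ln(1690/699)] = 9.66 J/K.

ΔS = 9.66 J/K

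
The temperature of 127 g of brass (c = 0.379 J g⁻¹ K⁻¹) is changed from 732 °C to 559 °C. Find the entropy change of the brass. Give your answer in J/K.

ΔS = -9.09 J/K

In kelvin: T₁ = 1005.15 K, T₂ = 832.15 K. ΔS = ∫dQ_rev/T = m c ln(T₂/T₁) = 127 × 0.379 × ln(832.15/1005.15) = -9.09 J/K.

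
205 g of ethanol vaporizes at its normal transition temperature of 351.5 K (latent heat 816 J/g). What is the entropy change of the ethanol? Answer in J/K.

Heat absorbed by the substance: Q = mL = 205 × 816 = 167280 J.
At constant T, ΔS = Q_rev/T = 167280 / 351.5 = 476 J/K.

ΔS = 476 J/K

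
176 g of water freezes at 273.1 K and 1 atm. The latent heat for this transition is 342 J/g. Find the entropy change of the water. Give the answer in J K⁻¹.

Heat released by the substance: Q = −mL = −176 × 342 = −60192 J.
At constant T, ΔS = Q_rev/T = −60192 / 273.1 = -220 J/K.

ΔS = -220 J/K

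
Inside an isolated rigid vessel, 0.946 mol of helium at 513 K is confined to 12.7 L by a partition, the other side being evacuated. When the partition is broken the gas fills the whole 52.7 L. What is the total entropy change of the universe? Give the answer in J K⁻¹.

ΔS_universe = 11.2 J/K

No heat is exchanged and no work is done, so the ideal-gas temperature stays constant.
Entropy is a state function; using a reversible isothermal path, ΔS_gas = nR ln(V₂/V₁) = 0.946 × 8.314 × ln(52.7/12.7) = 11.2 J/K.
The insulated surroundings exchange no heat, so ΔS_surr = 0 and ΔS_universe = ΔS_gas.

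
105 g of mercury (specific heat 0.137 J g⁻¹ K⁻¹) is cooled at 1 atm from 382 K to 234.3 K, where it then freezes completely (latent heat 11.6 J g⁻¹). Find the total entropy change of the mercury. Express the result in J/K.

ΔS = -12.2 J/K

Cooling step: ΔS₁ = m c ln(T_tr/T_i) = 105 × 0.137 × ln(234.3/382) = -7.032 J/K.
Phase change: ΔS₂ = −mL/T_tr = −105 × 11.6 / 234.3 = -5.198 J/K.
ΔS_total = (-7.032) + (-5.198) = -12.2 J/K.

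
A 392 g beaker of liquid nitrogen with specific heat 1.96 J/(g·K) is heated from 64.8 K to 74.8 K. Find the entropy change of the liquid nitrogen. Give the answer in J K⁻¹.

ΔS = ∫dQ_rev/T = m c ln(T₂/T₁) = 392 × 1.96 × ln(74.8/64.8) = 110 J/K.

ΔS = 110 J/K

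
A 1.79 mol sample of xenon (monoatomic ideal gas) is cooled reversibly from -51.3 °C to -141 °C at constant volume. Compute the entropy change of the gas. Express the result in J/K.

ΔS = -11.6 J/K

In kelvin: T₁ = 221.85 K, T₂ = 132.15 K. At constant volume, ΔS = nC_V ln(T₂/T₁) with C_V = 3R/2 = 12.47 J mol⁻¹ K⁻¹.
ΔS = 1.79 × 12.47 × ln(132.15/221.85) = -11.6 J/K.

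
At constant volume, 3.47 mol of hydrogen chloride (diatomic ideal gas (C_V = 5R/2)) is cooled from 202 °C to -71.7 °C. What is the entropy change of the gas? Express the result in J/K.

ΔS = -61.9 J/K

In kelvin: T₁ = 475.15 K, T₂ = 201.45 K. At constant volume, ΔS = nC_V ln(T₂/T₁) with C_V = 5R/2 = 20.79 J mol⁻¹ K⁻¹.
ΔS = 3.47 × 20.79 × ln(201.45/475.15) = -61.9 J/K.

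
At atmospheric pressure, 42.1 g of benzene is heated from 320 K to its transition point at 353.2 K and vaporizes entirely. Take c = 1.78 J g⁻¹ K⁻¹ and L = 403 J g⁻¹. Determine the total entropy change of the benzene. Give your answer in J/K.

ΔS = 55.4 J/K

Warming step: ΔS₁ = m c ln(T_tr/T_i) = 42.1 × 1.78 × ln(353.2/320) = 7.397 J/K.
Phase change: ΔS₂ = +mL/T_tr = 42.1 × 403 / 353.2 = 48.04 J/K.
ΔS_total = (7.397) + (48.04) = 55.4 J/K.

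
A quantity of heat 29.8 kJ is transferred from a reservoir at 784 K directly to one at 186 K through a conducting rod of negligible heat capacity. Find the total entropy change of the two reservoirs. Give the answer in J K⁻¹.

ΔS_total = 122 J/K

ΔS_hot = −Q/T_H = −29800/784 = -38.01 J/K and ΔS_cold = +Q/T_C = 29800/186 = 160.2 J/K.
ΔS_total = -38.01 + 160.2 = 122 J/K, positive as the second law requires.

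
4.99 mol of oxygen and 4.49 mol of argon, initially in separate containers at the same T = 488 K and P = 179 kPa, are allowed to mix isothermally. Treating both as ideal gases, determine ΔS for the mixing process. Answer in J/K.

Mole fractions: x_A = 4.99/9.48 = 0.526, x_B = 0.474.
ΔS_mix = −R(n_A ln x_A + n_B ln x_B) = −8.314 × (4.99 ln 0.526 + 4.49 ln 0.474) = 54.5 J/K.

ΔS_mix = 54.5 J/K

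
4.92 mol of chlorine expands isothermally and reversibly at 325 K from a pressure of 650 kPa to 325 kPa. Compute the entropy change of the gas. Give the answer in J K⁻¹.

ΔS_gas = 28.4 J/K

For an isothermal ideal gas ΔS_gas = nR ln(P₁/P₂) = 4.92 × 8.314 × ln(650/325) = 28.4 J/K.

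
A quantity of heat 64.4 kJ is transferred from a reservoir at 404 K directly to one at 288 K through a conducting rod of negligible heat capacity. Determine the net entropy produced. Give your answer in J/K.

ΔS_hot = −Q/T_H = −64400/404 = -159.4 J/K and ΔS_cold = +Q/T_C = 64400/288 = 223.6 J/K.
ΔS_total = -159.4 + 223.6 = 64.2 J/K, positive as the second law requires.

ΔS_total = 64.2 J/K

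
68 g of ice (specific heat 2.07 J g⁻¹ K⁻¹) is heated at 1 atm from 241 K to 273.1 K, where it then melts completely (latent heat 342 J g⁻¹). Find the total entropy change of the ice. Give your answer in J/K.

Warming step: ΔS₁ = m c ln(T_tr/T_i) = 68 × 2.07 × ln(273.1/241) = 17.6 J/K.
Phase change: ΔS₂ = +mL/T_tr = 68 × 342 / 273.1 = 85.16 J/K.
ΔS_total = (17.6) + (85.16) = 103 J/K.

ΔS = 103 J/K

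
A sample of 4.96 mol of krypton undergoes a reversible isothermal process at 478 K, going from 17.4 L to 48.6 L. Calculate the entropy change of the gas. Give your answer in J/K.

For an isothermal ideal gas ΔS_gas = nR ln(V₂/V₁) = 4.96 × 8.314 × ln(48.6/17.4) = 42.4 J/K.

ΔS_gas = 42.4 J/K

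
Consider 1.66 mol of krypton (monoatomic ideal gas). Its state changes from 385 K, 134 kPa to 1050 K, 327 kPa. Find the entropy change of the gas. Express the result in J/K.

ΔS = nC_p ln(T₂/T₁) − nR ln(P₂/P₁), with C_p = 5R/2 = 20.79 J mol⁻¹ K⁻¹ for a monoatomic ideal gas.
ΔS = 1.66 × [20.79 × ln(1050/385) − 8.314 × ln(327/134)] = 22.3 J/K.

ΔS = 22.3 J/K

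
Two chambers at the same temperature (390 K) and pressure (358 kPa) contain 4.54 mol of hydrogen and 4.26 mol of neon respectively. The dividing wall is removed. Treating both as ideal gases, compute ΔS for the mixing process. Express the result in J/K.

Mole fractions: x_A = 4.54/8.8 = 0.516, x_B = 0.484.
ΔS_mix = −R(n_A ln x_A + n_B ln x_B) = −8.314 × (4.54 ln 0.516 + 4.26 ln 0.484) = 50.7 J/K.

ΔS_mix = 50.7 J/K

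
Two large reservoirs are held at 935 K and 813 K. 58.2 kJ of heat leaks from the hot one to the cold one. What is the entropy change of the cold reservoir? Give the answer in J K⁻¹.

ΔS_cold = 71.6 J/K

The cold reservoir gains heat Q, so ΔS_cold = +Q/T_C = 58200/813 = 71.6 J/K.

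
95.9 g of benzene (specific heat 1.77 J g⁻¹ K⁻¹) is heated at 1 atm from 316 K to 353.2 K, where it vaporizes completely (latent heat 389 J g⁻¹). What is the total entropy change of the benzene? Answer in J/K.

Warming step: ΔS₁ = m c ln(T_tr/T_i) = 95.9 × 1.77 × ln(353.2/316) = 18.891 J/K.
Phase change: ΔS₂ = +mL/T_tr = 95.9 × 389 / 353.2 = 105.62 J/K.
ΔS_total = (18.891) + (105.62) = 125 J/K.

ΔS = 125 J/K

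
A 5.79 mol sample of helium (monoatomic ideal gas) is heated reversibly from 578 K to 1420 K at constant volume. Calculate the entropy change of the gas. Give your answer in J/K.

ΔS = 64.9 J/K

At constant volume, ΔS = nC_V ln(T₂/T₁) with C_V = 3R/2 = 12.47 J mol⁻¹ K⁻¹.
ΔS = 5.79 × 12.47 × ln(1420/578) = 64.9 J/K.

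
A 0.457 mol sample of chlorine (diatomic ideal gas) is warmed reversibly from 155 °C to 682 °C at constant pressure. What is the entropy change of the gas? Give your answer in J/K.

In kelvin: T₁ = 428.15 K, T₂ = 955.15 K. At constant pressure, ΔS = nC_p ln(T₂/T₁) with C_p = 7R/2 = 29.1 J mol⁻¹ K⁻¹.
ΔS = 0.457 × 29.1 × ln(955.15/428.15) = 10.7 J/K.

ΔS = 10.7 J/K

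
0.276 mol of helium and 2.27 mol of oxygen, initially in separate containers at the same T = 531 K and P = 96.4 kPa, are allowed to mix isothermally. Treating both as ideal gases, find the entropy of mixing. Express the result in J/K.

Mole fractions: x_A = 0.276/2.55 = 0.108, x_B = 0.892.
ΔS_mix = −R(n_A ln x_A + n_B ln x_B) = −8.314 × (0.276 ln 0.108 + 2.27 ln 0.892) = 7.26 J/K.

ΔS_mix = 7.26 J/K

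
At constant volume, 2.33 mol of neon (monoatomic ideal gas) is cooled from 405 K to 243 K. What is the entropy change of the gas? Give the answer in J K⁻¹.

At constant volume, ΔS = nC_V ln(T₂/T₁) with C_V = 3R/2 = 12.47 J mol⁻¹ K⁻¹.
ΔS = 2.33 × 12.47 × ln(243/405) = -14.8 J/K.

ΔS = -14.8 J/K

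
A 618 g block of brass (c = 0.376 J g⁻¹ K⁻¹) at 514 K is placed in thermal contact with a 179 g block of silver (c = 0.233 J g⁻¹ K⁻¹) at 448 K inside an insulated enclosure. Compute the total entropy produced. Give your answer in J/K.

ΔS_total = 0.323 J/K

Energy balance: T_f = (m₁c₁T₁ + m₂c₂T₂)/(m₁c₁ + m₂c₂) = 503.96 K.
ΔS₁ = m₁c₁ ln(T_f/T₁) = 232.368 × ln(503.96/514) = -4.5854 J/K.
ΔS₂ = m₂c₂ ln(T_f/T₂) = 41.707 × ln(503.96/448) = 4.9088 J/K.
ΔS_total = -4.5854 + 4.9088 = 0.323 J/K.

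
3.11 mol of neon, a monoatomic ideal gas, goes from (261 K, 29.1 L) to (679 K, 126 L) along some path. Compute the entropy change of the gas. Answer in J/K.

Entropy is a state function: ΔS = nC_V ln(T₂/T₁) + nR ln(V₂/V₁), with C_V = 3R/2 = 12.47 J mol⁻¹ K⁻¹ for a monoatomic ideal gas.
ΔS = 3.11 × [12.47 × ln(679/261) + 8.314 × ln(126/29.1)] = 75 J/K.

ΔS = 75 J/K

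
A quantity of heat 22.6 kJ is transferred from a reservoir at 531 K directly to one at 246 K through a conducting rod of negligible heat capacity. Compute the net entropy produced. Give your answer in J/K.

ΔS_hot = −Q/T_H = −22600/531 = -42.56 J/K and ΔS_cold = +Q/T_C = 22600/246 = 91.87 J/K.
ΔS_total = -42.56 + 91.87 = 49.3 J/K, positive as the second law requires.

ΔS_total = 49.3 J/K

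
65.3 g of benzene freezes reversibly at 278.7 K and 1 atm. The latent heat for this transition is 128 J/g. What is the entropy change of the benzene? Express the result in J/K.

Heat released by the substance: Q = −mL = −65.3 × 128 = −8358.4 J.
At constant T, ΔS = Q_rev/T = −8358.4 / 278.7 = -30 J/K.

ΔS = -30 J/K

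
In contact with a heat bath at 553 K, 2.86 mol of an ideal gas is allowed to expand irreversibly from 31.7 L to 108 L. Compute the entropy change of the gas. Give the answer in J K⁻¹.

Entropy is a state function, so ΔS_gas depends only on the end states.
For an isothermal ideal gas ΔS_gas = nR ln(V₂/V₁) = 2.86 × 8.314 × ln(108/31.7) = 29.1 J/K.

ΔS_gas = 29.1 J/K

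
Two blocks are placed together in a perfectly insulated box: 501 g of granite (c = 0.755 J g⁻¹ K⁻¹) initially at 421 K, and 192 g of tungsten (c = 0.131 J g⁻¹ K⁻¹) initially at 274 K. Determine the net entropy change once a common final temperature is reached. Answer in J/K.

ΔS_total = 1.92 J/K

Energy balance: T_f = (m₁c₁T₁ + m₂c₂T₂)/(m₁c₁ + m₂c₂) = 411.83 K.
ΔS₁ = m₁c₁ ln(T_f/T₁) = 378.255 × ln(411.83/421) = -8.326 J/K.
ΔS₂ = m₂c₂ ln(T_f/T₂) = 25.152 × ln(411.83/274) = 10.25 J/K.
ΔS_total = -8.326 + 10.25 = 1.92 J/K.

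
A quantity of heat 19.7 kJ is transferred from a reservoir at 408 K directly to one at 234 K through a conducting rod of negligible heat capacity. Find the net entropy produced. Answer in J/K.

ΔS_total = 35.9 J/K

ΔS_hot = −Q/T_H = −19700/408 = -48.28 J/K and ΔS_cold = +Q/T_C = 19700/234 = 84.19 J/K.
ΔS_total = -48.28 + 84.19 = 35.9 J/K, positive as the second law requires.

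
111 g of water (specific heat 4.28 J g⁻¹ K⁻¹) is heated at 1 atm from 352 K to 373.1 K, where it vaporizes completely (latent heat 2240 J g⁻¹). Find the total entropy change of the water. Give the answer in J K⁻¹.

ΔS = 694 J/K

Warming step: ΔS₁ = m c ln(T_tr/T_i) = 111 × 4.28 × ln(373.1/352) = 27.66 J/K.
Phase change: ΔS₂ = +mL/T_tr = 111 × 2240 / 373.1 = 666.4 J/K.
ΔS_total = (27.66) + (666.4) = 694 J/K.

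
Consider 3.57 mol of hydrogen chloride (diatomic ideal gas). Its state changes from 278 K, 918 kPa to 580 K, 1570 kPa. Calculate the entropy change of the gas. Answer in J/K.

ΔS = 60.5 J/K

ΔS = nC_p ln(T₂/T₁) − nR ln(P₂/P₁), with C_p = 7R/2 = 29.1 J mol⁻¹ K⁻¹ for a diatomic ideal gas.
ΔS = 3.57 × [29.1 × ln(580/278) − 8.314 × ln(1570/918)] = 60.5 J/K.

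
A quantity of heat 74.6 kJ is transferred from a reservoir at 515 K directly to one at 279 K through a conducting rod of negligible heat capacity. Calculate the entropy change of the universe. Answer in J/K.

ΔS_hot = −Q/T_H = −74600/515 = -144.85 J/K and ΔS_cold = +Q/T_C = 74600/279 = 267.38 J/K.
ΔS_total = -144.85 + 267.38 = 123 J/K, positive as the second law requires.

ΔS_total = 123 J/K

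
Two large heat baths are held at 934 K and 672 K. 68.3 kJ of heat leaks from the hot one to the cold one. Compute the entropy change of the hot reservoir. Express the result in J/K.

ΔS_hot = -73.1 J/K

The hot reservoir loses heat Q, so ΔS_hot = −Q/T_H = −68300/934 = -73.1 J/K.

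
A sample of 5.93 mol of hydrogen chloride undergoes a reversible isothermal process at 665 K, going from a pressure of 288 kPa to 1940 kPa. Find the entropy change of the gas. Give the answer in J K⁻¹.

For an isothermal ideal gas ΔS_gas = nR ln(P₁/P₂) = 5.93 × 8.314 × ln(288/1940) = -94 J/K.

ΔS_gas = -94 J/K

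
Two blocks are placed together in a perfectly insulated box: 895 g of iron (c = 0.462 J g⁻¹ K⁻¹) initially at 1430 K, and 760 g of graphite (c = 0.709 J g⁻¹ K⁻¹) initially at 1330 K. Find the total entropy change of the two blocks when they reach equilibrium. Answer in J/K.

ΔS_total = 0.617 J/K

Energy balance: T_f = (m₁c₁T₁ + m₂c₂T₂)/(m₁c₁ + m₂c₂) = 1373.4 K.
ΔS₁ = m₁c₁ ln(T_f/T₁) = 413.49 × ln(1373.4/1430) = -16.693 J/K.
ΔS₂ = m₂c₂ ln(T_f/T₂) = 538.84 × ln(1373.4/1330) = 17.31 J/K.
ΔS_total = -16.693 + 17.31 = 0.617 J/K.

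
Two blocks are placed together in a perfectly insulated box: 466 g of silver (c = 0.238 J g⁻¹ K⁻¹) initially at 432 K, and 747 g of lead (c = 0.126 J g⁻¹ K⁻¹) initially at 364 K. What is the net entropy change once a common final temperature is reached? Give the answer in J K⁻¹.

ΔS_total = 0.742 J/K

Energy balance: T_f = (m₁c₁T₁ + m₂c₂T₂)/(m₁c₁ + m₂c₂) = 400.78 K.
ΔS₁ = m₁c₁ ln(T_f/T₁) = 110.908 × ln(400.78/432) = -8.319 J/K.
ΔS₂ = m₂c₂ ln(T_f/T₂) = 94.122 × ln(400.78/364) = 9.061 J/K.
ΔS_total = -8.319 + 9.061 = 0.742 J/K.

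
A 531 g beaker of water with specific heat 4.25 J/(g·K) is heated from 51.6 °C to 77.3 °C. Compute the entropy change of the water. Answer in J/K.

In kelvin: T₁ = 324.75 K, T₂ = 350.45 K. ΔS = ∫dQ_rev/T = m c ln(T₂/T₁) = 531 × 4.25 × ln(350.45/324.75) = 172 J/K.

ΔS = 172 J/K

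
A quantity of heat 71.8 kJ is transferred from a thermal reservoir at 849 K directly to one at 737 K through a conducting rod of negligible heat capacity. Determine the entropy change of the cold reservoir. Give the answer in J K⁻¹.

ΔS_cold = 97.4 J/K

The cold reservoir gains heat Q, so ΔS_cold = +Q/T_C = 71800/737 = 97.4 J/K.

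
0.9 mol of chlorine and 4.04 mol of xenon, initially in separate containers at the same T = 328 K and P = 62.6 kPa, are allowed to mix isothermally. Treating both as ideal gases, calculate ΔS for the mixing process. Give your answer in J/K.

Mole fractions: x_A = 0.9/4.94 = 0.182, x_B = 0.818.
ΔS_mix = −R(n_A ln x_A + n_B ln x_B) = −8.314 × (0.9 ln 0.182 + 4.04 ln 0.818) = 19.5 J/K.

ΔS_mix = 19.5 J/K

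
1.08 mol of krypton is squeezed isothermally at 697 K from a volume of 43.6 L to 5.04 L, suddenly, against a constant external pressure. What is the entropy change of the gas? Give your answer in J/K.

Entropy is a state function, so ΔS_gas depends only on the end states.
For an isothermal ideal gas ΔS_gas = nR ln(V₂/V₁) = 1.08 × 8.314 × ln(5.04/43.6) = -19.4 J/K.

ΔS_gas = -19.4 J/K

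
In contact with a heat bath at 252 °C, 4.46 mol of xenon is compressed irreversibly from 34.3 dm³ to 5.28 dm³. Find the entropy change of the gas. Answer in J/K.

ΔS_gas = -69.4 J/K

Entropy is a state function, so ΔS_gas depends only on the end states.
For an isothermal ideal gas ΔS_gas = nR ln(V₂/V₁) = 4.46 × 8.314 × ln(5.28/34.3) = -69.4 J/K.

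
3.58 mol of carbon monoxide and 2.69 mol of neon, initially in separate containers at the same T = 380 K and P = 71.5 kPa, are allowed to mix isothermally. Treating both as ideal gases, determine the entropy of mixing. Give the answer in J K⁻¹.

Mole fractions: x_A = 3.58/6.27 = 0.571, x_B = 0.429.
ΔS_mix = −R(n_A ln x_A + n_B ln x_B) = −8.314 × (3.58 ln 0.571 + 2.69 ln 0.429) = 35.6 J/K.

ΔS_mix = 35.6 J/K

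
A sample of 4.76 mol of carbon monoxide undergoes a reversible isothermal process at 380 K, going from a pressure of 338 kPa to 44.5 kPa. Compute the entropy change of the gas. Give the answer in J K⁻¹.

ΔS_gas = 80.2 J/K

For an isothermal ideal gas ΔS_gas = nR ln(P₁/P₂) = 4.76 × 8.314 × ln(338/44.5) = 80.2 J/K.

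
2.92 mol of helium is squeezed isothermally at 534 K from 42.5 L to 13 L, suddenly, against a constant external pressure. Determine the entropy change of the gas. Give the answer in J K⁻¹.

Entropy is a state function, so ΔS_gas depends only on the end states.
For an isothermal ideal gas ΔS_gas = nR ln(V₂/V₁) = 2.92 × 8.314 × ln(13/42.5) = -28.8 J/K.

ΔS_gas = -28.8 J/K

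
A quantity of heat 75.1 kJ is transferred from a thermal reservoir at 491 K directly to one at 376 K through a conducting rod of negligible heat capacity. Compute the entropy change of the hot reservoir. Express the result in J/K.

The hot reservoir loses heat Q, so ΔS_hot = −Q/T_H = −75100/491 = -153 J/K.

ΔS_hot = -153 J/K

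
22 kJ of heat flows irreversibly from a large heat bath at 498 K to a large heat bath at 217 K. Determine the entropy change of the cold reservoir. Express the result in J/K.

ΔS_cold = 101 J/K

The cold reservoir gains heat Q, so ΔS_cold = +Q/T_C = 22000/217 = 101 J/K.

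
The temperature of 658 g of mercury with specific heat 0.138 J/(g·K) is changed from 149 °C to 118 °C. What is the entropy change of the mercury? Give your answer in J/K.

ΔS = -6.93 J/K

In kelvin: T₁ = 422.15 K, T₂ = 391.15 K. ΔS = ∫dQ_rev/T = m c ln(T₂/T₁) = 658 × 0.138 × ln(391.15/422.15) = -6.93 J/K.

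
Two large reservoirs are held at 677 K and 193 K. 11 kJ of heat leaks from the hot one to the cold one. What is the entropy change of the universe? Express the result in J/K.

ΔS_total = 40.7 J/K

ΔS_hot = −Q/T_H = −11000/677 = -16.25 J/K and ΔS_cold = +Q/T_C = 11000/193 = 56.99 J/K.
ΔS_total = -16.25 + 56.99 = 40.7 J/K, positive as the second law requires.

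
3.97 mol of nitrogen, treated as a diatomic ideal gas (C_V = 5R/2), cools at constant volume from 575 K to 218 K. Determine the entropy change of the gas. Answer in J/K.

At constant volume, ΔS = nC_V ln(T₂/T₁) with C_V = 5R/2 = 20.79 J mol⁻¹ K⁻¹.
ΔS = 3.97 × 20.79 × ln(218/575) = -80 J/K.

ΔS = -80 J/K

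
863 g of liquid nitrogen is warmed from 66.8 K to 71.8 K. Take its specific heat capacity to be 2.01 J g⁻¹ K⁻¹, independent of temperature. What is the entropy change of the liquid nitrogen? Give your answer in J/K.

ΔS = 125 J/K

ΔS = ∫dQ_rev/T = m c ln(T₂/T₁) = 863 × 2.01 × ln(71.8/66.8) = 125 J/K.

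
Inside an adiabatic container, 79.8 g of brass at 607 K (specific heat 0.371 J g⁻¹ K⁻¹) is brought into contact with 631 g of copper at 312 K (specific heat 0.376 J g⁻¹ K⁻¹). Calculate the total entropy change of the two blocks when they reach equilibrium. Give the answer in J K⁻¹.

Energy balance: T_f = (m₁c₁T₁ + m₂c₂T₂)/(m₁c₁ + m₂c₂) = 344.73 K.
ΔS₁ = m₁c₁ ln(T_f/T₁) = 29.6058 × ln(344.73/607) = -16.75 J/K.
ΔS₂ = m₂c₂ ln(T_f/T₂) = 237.256 × ln(344.73/312) = 23.67 J/K.
ΔS_total = -16.75 + 23.67 = 6.92 J/K.

ΔS_total = 6.92 J/K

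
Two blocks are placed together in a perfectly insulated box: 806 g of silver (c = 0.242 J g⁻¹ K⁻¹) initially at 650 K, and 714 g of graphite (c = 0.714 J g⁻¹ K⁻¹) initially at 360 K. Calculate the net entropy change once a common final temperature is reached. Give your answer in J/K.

ΔS_total = 26.6 J/K

Energy balance: T_f = (m₁c₁T₁ + m₂c₂T₂)/(m₁c₁ + m₂c₂) = 440.25 K.
ΔS₁ = m₁c₁ ln(T_f/T₁) = 195.052 × ln(440.25/650) = -76 J/K.
ΔS₂ = m₂c₂ ln(T_f/T₂) = 509.796 × ln(440.25/360) = 102.6 J/K.
ΔS_total = -76 + 102.6 = 26.6 J/K.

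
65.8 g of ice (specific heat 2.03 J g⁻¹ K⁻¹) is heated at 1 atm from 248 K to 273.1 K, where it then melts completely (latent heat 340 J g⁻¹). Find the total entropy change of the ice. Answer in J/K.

Warming step: ΔS₁ = m c ln(T_tr/T_i) = 65.8 × 2.03 × ln(273.1/248) = 12.88 J/K.
Phase change: ΔS₂ = +mL/T_tr = 65.8 × 340 / 273.1 = 81.92 J/K.
ΔS_total = (12.88) + (81.92) = 94.8 J/K.

ΔS = 94.8 J/K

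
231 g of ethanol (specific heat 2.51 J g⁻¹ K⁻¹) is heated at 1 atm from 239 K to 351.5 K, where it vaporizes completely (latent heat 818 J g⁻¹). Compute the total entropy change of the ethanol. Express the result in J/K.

Warming step: ΔS₁ = m c ln(T_tr/T_i) = 231 × 2.51 × ln(351.5/239) = 223.7 J/K.
Phase change: ΔS₂ = +mL/T_tr = 231 × 818 / 351.5 = 537.6 J/K.
ΔS_total = (223.7) + (537.6) = 761 J/K.

ΔS = 761 J/K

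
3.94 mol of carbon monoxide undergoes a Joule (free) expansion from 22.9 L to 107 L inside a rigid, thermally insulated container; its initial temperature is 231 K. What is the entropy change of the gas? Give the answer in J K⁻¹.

For an ideal gas in free expansion Q = 0 and W = 0, so T is unchanged.
Entropy is a state function; using a reversible isothermal path, ΔS_gas = nR ln(V₂/V₁) = 3.94 × 8.314 × ln(107/22.9) = 50.5 J/K.

ΔS_gas = 50.5 J/K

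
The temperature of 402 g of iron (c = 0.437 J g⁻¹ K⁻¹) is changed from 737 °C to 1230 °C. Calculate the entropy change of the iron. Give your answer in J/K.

In kelvin: T₁ = 1010.15 K, T₂ = 1503.15 K. ΔS = ∫dQ_rev/T = m c ln(T₂/T₁) = 402 × 0.437 × ln(1503.15/1010.15) = 69.8 J/K.

ΔS = 69.8 J/K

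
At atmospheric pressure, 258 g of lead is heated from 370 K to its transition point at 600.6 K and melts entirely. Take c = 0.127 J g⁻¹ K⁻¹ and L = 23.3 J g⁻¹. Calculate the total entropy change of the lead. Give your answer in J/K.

ΔS = 25.9 J/K

Warming step: ΔS₁ = m c ln(T_tr/T_i) = 258 × 0.127 × ln(600.6/370) = 15.87 J/K.
Phase change: ΔS₂ = +mL/T_tr = 258 × 23.3 / 600.6 = 10.01 J/K.
ΔS_total = (15.87) + (10.01) = 25.9 J/K.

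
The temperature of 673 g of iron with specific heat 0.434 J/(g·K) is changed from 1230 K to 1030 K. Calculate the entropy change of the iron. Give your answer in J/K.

ΔS = ∫dQ_rev/T = m c ln(T₂/T₁) = 673 × 0.434 × ln(1030/1230) = -51.8 J/K.

ΔS = -51.8 J/K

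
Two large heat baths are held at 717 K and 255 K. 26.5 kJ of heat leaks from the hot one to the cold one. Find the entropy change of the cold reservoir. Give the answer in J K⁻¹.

The cold reservoir gains heat Q, so ΔS_cold = +Q/T_C = 26500/255 = 104 J/K.

ΔS_cold = 104 J/K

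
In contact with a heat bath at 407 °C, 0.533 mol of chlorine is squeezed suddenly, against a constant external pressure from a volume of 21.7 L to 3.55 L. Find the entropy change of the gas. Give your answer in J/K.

ΔS_gas = -8.02 J/K

Entropy is a state function, so ΔS_gas depends only on the end states.
For an isothermal ideal gas ΔS_gas = nR ln(V₂/V₁) = 0.533 × 8.314 × ln(3.55/21.7) = -8.02 J/K.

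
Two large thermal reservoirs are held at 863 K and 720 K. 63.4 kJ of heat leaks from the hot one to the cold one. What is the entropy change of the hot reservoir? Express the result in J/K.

ΔS_hot = -73.5 J/K

The hot reservoir loses heat Q, so ΔS_hot = −Q/T_H = −63400/863 = -73.5 J/K.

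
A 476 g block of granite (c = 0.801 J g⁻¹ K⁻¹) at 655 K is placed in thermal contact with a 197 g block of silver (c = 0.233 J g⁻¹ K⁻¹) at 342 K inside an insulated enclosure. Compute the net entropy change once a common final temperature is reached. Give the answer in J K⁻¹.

Energy balance: T_f = (m₁c₁T₁ + m₂c₂T₂)/(m₁c₁ + m₂c₂) = 621.37 K.
ΔS₁ = m₁c₁ ln(T_f/T₁) = 381.276 × ln(621.37/655) = -20.1 J/K.
ΔS₂ = m₂c₂ ln(T_f/T₂) = 45.901 × ln(621.37/342) = 27.41 J/K.
ΔS_total = -20.1 + 27.41 = 7.31 J/K.

ΔS_total = 7.31 J/K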